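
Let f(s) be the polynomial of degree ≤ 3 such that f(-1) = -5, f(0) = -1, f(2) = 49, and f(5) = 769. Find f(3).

167

Using the Lagrange interpolation formula with nodes -1, 0, 2, 5:
  L_0(s) = s(s - 2)(s - 5) / -18
  L_1(s) = (s + 1)(s - 2)(s - 5) / 10
  L_2(s) = (s + 1)s(s - 5) / -18
  L_3(s) = (s + 1)s(s - 2) / 90
Then f(s) = -5·L_0(s) - 1·L_1(s) + 49·L_2(s) + 769·L_3(s).
Expanding and collecting terms gives f(s) = 6s³ + s² - s - 1.
Evaluating at s = 3: f(3) = 167.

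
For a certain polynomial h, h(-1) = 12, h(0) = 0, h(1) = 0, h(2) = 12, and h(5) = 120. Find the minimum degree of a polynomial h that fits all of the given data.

2

Divided differences on the nodes -1, 0, 1, 2, 5:
  order 0: 12  0  0  12  120
  order 1: -12  0  12  36
  order 2: 6  6  6
  order 3: 0  0
  order 4: 0
The order-2 divided differences are all 6 (nonzero) and every higher order vanishes, so the data lies on a polynomial of degree exactly 2.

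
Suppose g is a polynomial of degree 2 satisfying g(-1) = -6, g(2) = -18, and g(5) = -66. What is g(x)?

g(x) = -2x^2 - 2x - 6

Using the Lagrange interpolation formula with nodes -1, 2, 5:
  L_0(x) = (x - 2)(x - 5) / 18
  L_1(x) = (x + 1)(x - 5) / -9
  L_2(x) = (x + 1)(x - 2) / 18
Then g(x) = -6·L_0(x) - 18·L_1(x) - 66·L_2(x).
Expanding and collecting terms gives g(x) = -2x^2 - 2x - 6.
Check: g(2) = -18. ✓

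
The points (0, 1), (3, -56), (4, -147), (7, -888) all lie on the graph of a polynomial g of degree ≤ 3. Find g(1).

0

Using the Lagrange interpolation formula with nodes 0, 3, 4, 7:
  L_0(x) = (x - 3)(x - 4)(x - 7) / -84
  L_1(x) = x(x - 4)(x - 7) / 12
  L_2(x) = x(x - 3)(x - 7) / -12
  L_3(x) = x(x - 3)(x - 4) / 84
Then g(x) = 1·L_0(x) - 56·L_1(x) - 147·L_2(x) - 888·L_3(x).
Expanding and collecting terms gives g(x) = -3x^3 + 3x^2 - x + 1.
Evaluating at x = 1: g(1) = 0.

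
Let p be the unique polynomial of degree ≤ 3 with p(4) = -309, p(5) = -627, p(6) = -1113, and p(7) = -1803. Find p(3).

-123

Forward differences of the values at t = 4, 5, 6, 7:
  p  : -309  -627  -1113  -1803
  Δ  : -318  -486  -690
  Δ^2: -168  -204
  Δ^3: -36
The third differences are constant, confirming degree 3.
Interpolating (Newton forward form) and evaluating at t = 3 gives p(3) = -123.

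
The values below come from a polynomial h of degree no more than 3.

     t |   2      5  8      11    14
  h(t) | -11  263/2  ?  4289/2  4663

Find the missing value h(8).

On equispaced nodes a degree-3 polynomial has vanishing fourth forward difference, so
  h(2) - 4·h(5) + 6·h(8) - 4·h(11) + h(14) = 0.
Substituting the known values and solving for h(8):
  6·h(8) = 4452
  h(8) = 742.

742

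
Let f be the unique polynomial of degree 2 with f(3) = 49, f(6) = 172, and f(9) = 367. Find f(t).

Write f(t) = at^2 + bt + c. Substituting each data point gives a linear system:
  9a + 3b + c = 49
  36a + 6b + c = 172
  81a + 9b + c = 367
Solving the system yields a = 4, b = 5, c = -2.
So f(t) = 4t² + 5t - 2.
Check: f(3) = 49. ✓

f(t) = 4t^2 + 5t - 2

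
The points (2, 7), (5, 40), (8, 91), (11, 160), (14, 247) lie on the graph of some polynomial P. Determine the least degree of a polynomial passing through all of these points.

2

Forward differences of the values at x = 2, 5, 8, 11, 14:
  P  : 7  40  91  160  247
  Δ  : 33  51  69  87
  Δ^2: 18  18  18
  Δ^3: 0  0
  Δ^4: 0
The second differences are constant (18) and nonzero, while all higher differences vanish, so the minimal degree is 2.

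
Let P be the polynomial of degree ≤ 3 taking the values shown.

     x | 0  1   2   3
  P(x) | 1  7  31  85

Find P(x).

Write P(x) = ax^3 + bx^2 + cx + d. Substituting each data point gives a linear system:
  d = 1
  a + b + c + d = 7
  8a + 4b + 2c + d = 31
  27a + 9b + 3c + d = 85
Solving the system yields a = 2, b = 3, c = 1, d = 1.
So P(x) = 2x^3 + 3x^2 + x + 1.
Check: P(0) = 1. ✓

P(x) = 2x^3 + 3x^2 + x + 1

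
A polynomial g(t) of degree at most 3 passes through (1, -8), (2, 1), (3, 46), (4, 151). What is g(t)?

Write g(t) = at^3 + bt^2 + ct + d. Substituting each data point gives a linear system:
  a + b + c + d = -8
  8a + 4b + 2c + d = 1
  27a + 9b + 3c + d = 46
  64a + 16b + 4c + d = 151
Solving the system yields a = 4, b = -6, c = -1, d = -5.
So g(t) = 4t^3 - 6t^2 - t - 5.
Check: g(1) = -8. ✓

g(t) = 4t^3 - 6t^2 - t - 5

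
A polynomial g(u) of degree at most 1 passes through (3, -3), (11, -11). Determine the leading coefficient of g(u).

Write g(u) = au + b. Substituting each data point gives a linear system:
  3a + b = -3
  11a + b = -11
Solving the system yields a = -1, b = 0.
So g(u) = -u.
The leading coefficient is -1.

-1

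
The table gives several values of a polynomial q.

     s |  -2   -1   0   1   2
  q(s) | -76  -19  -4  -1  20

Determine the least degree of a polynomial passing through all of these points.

3

Forward differences of the values at s = -2, -1, 0, 1, 2:
  q  : -76  -19  -4  -1  20
  Δ  : 57  15  3  21
  Δ^2: -42  -12  18
  Δ^3: 30  30
  Δ^4: 0
The third differences are constant (30) and nonzero, while all higher differences vanish, so the minimal degree is 3.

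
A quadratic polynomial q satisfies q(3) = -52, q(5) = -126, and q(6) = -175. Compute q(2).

Write q(n) = an^2 + bn + c. Substituting each data point gives a linear system:
  9a + 3b + c = -52
  25a + 5b + c = -126
  36a + 6b + c = -175
Solving the system yields a = -4, b = -5, c = -1.
So q(n) = -4n^2 - 5n - 1.
Then q(2) = -27.

-27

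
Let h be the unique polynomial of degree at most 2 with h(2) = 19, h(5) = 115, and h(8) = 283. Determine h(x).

h(x) = 4x^2 + 4x - 5

Write h(x) = ax^2 + bx + c. Substituting each data point gives a linear system:
  4a + 2b + c = 19
  25a + 5b + c = 115
  64a + 8b + c = 283
Solving the system yields a = 4, b = 4, c = -5.
So h(x) = 4x^2 + 4x - 5.
Check: h(2) = 19. ✓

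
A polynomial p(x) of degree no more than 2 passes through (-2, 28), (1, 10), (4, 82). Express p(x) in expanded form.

p(x) = 5x^2 - x + 6

Write p(x) = ax^2 + bx + c. Substituting each data point gives a linear system:
  4a - 2b + c = 28
  a + b + c = 10
  16a + 4b + c = 82
Solving the system yields a = 5, b = -1, c = 6.
So p(x) = 5x² - x + 6.
Check: p(-2) = 28. ✓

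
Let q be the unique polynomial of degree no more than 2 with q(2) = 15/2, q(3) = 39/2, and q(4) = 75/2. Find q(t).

q(t) = 3t^2 - 3t + 3/2

Write q(t) = at^2 + bt + c. Substituting each data point gives a linear system:
  4a + 2b + c = 15/2
  9a + 3b + c = 39/2
  16a + 4b + c = 75/2
Solving the system yields a = 3, b = -3, c = 3/2.
So q(t) = 3t^2 - 3t + 3/2.
Check: q(2) = 15/2. ✓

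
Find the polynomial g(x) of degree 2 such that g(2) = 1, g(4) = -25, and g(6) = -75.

Using the Lagrange interpolation formula with nodes 2, 4, 6:
  L_0(x) = (x - 4)(x - 6) / 8
  L_1(x) = (x - 2)(x - 6) / -4
  L_2(x) = (x - 2)(x - 4) / 8
Then g(x) = 1·L_0(x) - 25·L_1(x) - 75·L_2(x).
Expanding and collecting terms gives g(x) = -3x² + 5x + 3.
Check: g(4) = -25. ✓

g(x) = -3x^2 + 5x + 3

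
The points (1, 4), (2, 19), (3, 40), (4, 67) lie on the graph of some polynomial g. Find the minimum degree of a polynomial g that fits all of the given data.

2

Forward differences of the values at t = 1, 2, 3, 4:
  g  : 4  19  40  67
  Δ  : 15  21  27
  Δ^2: 6  6
  Δ^3: 0
The second differences are constant (6) and nonzero, while all higher differences vanish, so the minimal degree is 2.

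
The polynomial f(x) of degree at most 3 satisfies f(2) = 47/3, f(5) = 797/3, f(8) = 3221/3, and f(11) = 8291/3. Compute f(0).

Write f(x) = ax^3 + bx^2 + cx + d. Substituting each data point gives a linear system:
  8a + 4b + 2c + d = 47/3
  125a + 25b + 5c + d = 797/3
  512a + 64b + 8c + d = 3221/3
  1331a + 121b + 11c + d = 8291/3
Solving the system yields a = 2, b = 1, c = -5/3, d = -1.
So f(x) = 2x^3 + x^2 - (5/3)x - 1.
Then f(0) = -1.

-1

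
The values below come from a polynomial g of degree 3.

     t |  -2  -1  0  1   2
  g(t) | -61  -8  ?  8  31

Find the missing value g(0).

5

On equispaced nodes a degree-3 polynomial has vanishing fourth forward difference, so
  g(-2) - 4·g(-1) + 6·g(0) - 4·g(1) + g(2) = 0.
Substituting the known values and solving for g(0):
  6·g(0) = 30
  g(0) = 5.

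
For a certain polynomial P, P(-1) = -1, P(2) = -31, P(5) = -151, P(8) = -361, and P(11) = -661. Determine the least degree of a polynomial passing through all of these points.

Forward differences of the values at u = -1, 2, 5, 8, 11:
  P  : -1  -31  -151  -361  -661
  Δ  : -30  -120  -210  -300
  Δ^2: -90  -90  -90
  Δ^3: 0  0
  Δ^4: 0
The second differences are constant (-90) and nonzero, while all higher differences vanish, so the minimal degree is 2.

2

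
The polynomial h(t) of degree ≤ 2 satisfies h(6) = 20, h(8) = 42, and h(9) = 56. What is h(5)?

Write h(t) = at^2 + bt + c. Substituting each data point gives a linear system:
  36a + 6b + c = 20
  64a + 8b + c = 42
  81a + 9b + c = 56
Solving the system yields a = 1, b = -3, c = 2.
So h(t) = t² - 3t + 2.
Then h(5) = 12.

12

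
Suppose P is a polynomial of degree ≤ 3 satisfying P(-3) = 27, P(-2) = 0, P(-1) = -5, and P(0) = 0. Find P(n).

Write P(n) = an^3 + bn^2 + cn + d. Substituting each data point gives a linear system:
  -27a + 9b - 3c + d = 27
  -8a + 4b - 2c + d = 0
  -a + b - c + d = -5
  d = 0
Solving the system yields a = -2, b = -1, c = 6, d = 0.
So P(n) = -2n^3 - n^2 + 6n.
Check: P(0) = 0. ✓

P(n) = -2n^3 - n^2 + 6n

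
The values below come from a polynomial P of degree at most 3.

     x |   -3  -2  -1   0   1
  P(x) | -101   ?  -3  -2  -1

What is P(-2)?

The 4 known points determine the degree-3 polynomial uniquely.
Write P(x) = ax^3 + bx^2 + cx + d. Substituting each data point gives a linear system:
  -27a + 9b - 3c + d = -101
  -a + b - c + d = -3
  d = -2
  a + b + c + d = -1
Solving the system yields a = 4, b = 0, c = -3, d = -2.
So P(x) = 4x^3 - 3x - 2.
Then P(-2) = -28.

-28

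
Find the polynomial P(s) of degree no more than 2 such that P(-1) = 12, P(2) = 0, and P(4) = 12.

P(s) = 2s^2 - 6s + 4

Write P(s) = as^2 + bs + c. Substituting each data point gives a linear system:
  a - b + c = 12
  4a + 2b + c = 0
  16a + 4b + c = 12
Solving the system yields a = 2, b = -6, c = 4.
So P(s) = 2s^2 - 6s + 4.
Check: P(4) = 12. ✓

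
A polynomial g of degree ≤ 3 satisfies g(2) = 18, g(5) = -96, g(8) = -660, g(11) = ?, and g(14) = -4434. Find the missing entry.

-1998

The 4 known points determine the degree-3 polynomial uniquely.
Write g(n) = an^3 + bn^2 + cn + d. Substituting each data point gives a linear system:
  8a + 4b + 2c + d = 18
  125a + 25b + 5c + d = -96
  512a + 64b + 8c + d = -660
  2744a + 196b + 14c + d = -4434
Solving the system yields a = -2, b = 5, c = 5, d = 4.
So g(n) = -2n^3 + 5n^2 + 5n + 4.
Then g(11) = -1998.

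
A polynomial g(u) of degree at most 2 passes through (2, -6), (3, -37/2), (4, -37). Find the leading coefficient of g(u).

Write g(u) = au^2 + bu + c. Substituting each data point gives a linear system:
  4a + 2b + c = -6
  9a + 3b + c = -37/2
  16a + 4b + c = -37
Solving the system yields a = -3, b = 5/2, c = 1.
So g(u) = -3u^2 + (5/2)u + 1.
The leading coefficient is -3.

-3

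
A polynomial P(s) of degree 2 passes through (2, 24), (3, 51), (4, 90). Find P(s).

Write P(s) = as^2 + bs + c. Substituting each data point gives a linear system:
  4a + 2b + c = 24
  9a + 3b + c = 51
  16a + 4b + c = 90
Solving the system yields a = 6, b = -3, c = 6.
So P(s) = 6s² - 3s + 6.
Check: P(4) = 90. ✓

P(s) = 6s^2 - 3s + 6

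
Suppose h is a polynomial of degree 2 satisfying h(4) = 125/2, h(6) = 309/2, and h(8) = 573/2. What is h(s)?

Write h(s) = as^2 + bs + c. Substituting each data point gives a linear system:
  16a + 4b + c = 125/2
  36a + 6b + c = 309/2
  64a + 8b + c = 573/2
Solving the system yields a = 5, b = -4, c = -3/2.
So h(s) = 5s² - 4s - 3/2.
Check: h(6) = 309/2. ✓

h(s) = 5s^2 - 4s - 3/2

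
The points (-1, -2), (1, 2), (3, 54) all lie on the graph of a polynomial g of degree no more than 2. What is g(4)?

Using the Lagrange interpolation formula with nodes -1, 1, 3:
  L_0(x) = (x - 1)(x - 3) / 8
  L_1(x) = (x + 1)(x - 3) / -4
  L_2(x) = (x + 1)(x - 1) / 8
Then g(x) = -2·L_0(x) + 2·L_1(x) + 54·L_2(x).
Expanding and collecting terms gives g(x) = 6x² + 2x - 6.
Evaluating at x = 4: g(4) = 98.

98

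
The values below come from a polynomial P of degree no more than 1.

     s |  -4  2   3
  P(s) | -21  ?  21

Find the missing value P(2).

The 2 known points determine the degree-1 polynomial uniquely.
Write P(s) = as + b. Substituting each data point gives a linear system:
  -4a + b = -21
  3a + b = 21
Solving the system yields a = 6, b = 3.
So P(s) = 6s + 3.
Then P(2) = 15.

15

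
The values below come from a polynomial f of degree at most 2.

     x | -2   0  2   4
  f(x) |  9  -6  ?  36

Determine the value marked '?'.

3

The 3 known points determine the degree-2 polynomial uniquely.
Write f(x) = ax^2 + bx + c. Substituting each data point gives a linear system:
  4a - 2b + c = 9
  c = -6
  16a + 4b + c = 36
Solving the system yields a = 3, b = -3/2, c = -6.
So f(x) = 3x² - (3/2)x - 6.
Then f(2) = 3.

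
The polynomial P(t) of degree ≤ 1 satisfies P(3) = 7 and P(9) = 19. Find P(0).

1

Using the Lagrange interpolation formula with nodes 3, 9:
  L_0(t) = (t - 9) / -6
  L_1(t) = (t - 3) / 6
Then P(t) = 7·L_0(t) + 19·L_1(t).
Expanding and collecting terms gives P(t) = 2t + 1.
Evaluating at t = 0: P(0) = 1.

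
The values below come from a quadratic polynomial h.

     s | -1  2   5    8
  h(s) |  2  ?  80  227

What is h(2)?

5

The 3 known points determine the degree-2 polynomial uniquely.
Write h(s) = as^2 + bs + c. Substituting each data point gives a linear system:
  a - b + c = 2
  25a + 5b + c = 80
  64a + 8b + c = 227
Solving the system yields a = 4, b = -3, c = -5.
So h(s) = 4s^2 - 3s - 5.
Then h(2) = 5.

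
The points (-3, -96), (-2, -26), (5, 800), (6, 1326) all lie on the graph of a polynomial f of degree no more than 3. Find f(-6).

-894

Write f(x) = ax^3 + bx^2 + cx + d. Substituting each data point gives a linear system:
  -27a + 9b - 3c + d = -96
  -8a + 4b - 2c + d = -26
  125a + 25b + 5c + d = 800
  216a + 36b + 6c + d = 1326
Solving the system yields a = 5, b = 6, c = 5, d = 0.
So f(x) = 5x³ + 6x² + 5x.
Then f(-6) = -894.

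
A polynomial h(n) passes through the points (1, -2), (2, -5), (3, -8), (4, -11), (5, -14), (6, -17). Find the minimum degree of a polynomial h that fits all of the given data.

Forward differences of the values at n = 1, 2, 3, 4, 5, 6:
  h  : -2  -5  -8  -11  -14  -17
  Δ  : -3  -3  -3  -3  -3
  Δ^2: 0  0  0  0
  Δ^3: 0  0  0
  Δ^4: 0  0
  Δ^5: 0
The first differences are constant (-3) and nonzero, while all higher differences vanish, so the minimal degree is 1.

1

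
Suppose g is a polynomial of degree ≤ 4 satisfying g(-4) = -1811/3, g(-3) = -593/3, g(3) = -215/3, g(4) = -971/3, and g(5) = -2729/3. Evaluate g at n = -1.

Using the Lagrange interpolation formula with nodes -4, -3, 3, 4, 5:
  L_0(n) = (n + 3)(n - 3)(n - 4)(n - 5) / 504
  L_1(n) = (n + 4)(n - 3)(n - 4)(n - 5) / -336
  L_2(n) = (n + 4)(n + 3)(n - 4)(n - 5) / 84
  L_3(n) = (n + 4)(n + 3)(n - 3)(n - 5) / -56
  L_4(n) = (n + 4)(n + 3)(n - 3)(n - 4) / 144
Then g(n) = -1811/3·L_0(n) - 593/3·L_1(n) - 215/3·L_2(n) - 971/3·L_3(n) - 2729/3·L_4(n).
Expanding and collecting terms gives g(n) = -2n⁴ + 2n³ + 3n² + 3n + 1/3.
Evaluating at n = -1: g(-1) = -11/3.

-11/3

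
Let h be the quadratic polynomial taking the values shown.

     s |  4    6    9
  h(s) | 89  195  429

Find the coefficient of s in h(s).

3

Write h(s) = as^2 + bs + c. Substituting each data point gives a linear system:
  16a + 4b + c = 89
  36a + 6b + c = 195
  81a + 9b + c = 429
Solving the system yields a = 5, b = 3, c = -3.
So h(s) = 5s^2 + 3s - 3.
The coefficient of s is 3.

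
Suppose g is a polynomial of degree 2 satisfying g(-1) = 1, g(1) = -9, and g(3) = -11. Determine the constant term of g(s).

-5

Write g(s) = as^2 + bs + c. Substituting each data point gives a linear system:
  a - b + c = 1
  a + b + c = -9
  9a + 3b + c = -11
Solving the system yields a = 1, b = -5, c = -5.
So g(s) = s^2 - 5s - 5.
The constant term is -5.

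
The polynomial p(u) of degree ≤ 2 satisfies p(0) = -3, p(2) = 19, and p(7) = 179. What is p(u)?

Write p(u) = au^2 + bu + c. Substituting each data point gives a linear system:
  c = -3
  4a + 2b + c = 19
  49a + 7b + c = 179
Solving the system yields a = 3, b = 5, c = -3.
So p(u) = 3u² + 5u - 3.
Check: p(2) = 19. ✓

p(u) = 3u^2 + 5u - 3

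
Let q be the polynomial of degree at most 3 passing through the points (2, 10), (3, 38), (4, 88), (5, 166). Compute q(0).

Forward differences of the values at t = 2, 3, 4, 5:
  q  : 10  38  88  166
  Δ  : 28  50  78
  Δ^2: 22  28
  Δ^3: 6
The third differences are constant, confirming degree 3.
Interpolating (Newton forward form) and evaluating at t = 0 gives q(0) = -4.

-4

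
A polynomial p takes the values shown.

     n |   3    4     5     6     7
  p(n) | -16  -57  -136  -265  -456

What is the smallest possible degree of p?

Forward differences of the values at n = 3, 4, 5, 6, 7:
  p  : -16  -57  -136  -265  -456
  Δ  : -41  -79  -129  -191
  Δ^2: -38  -50  -62
  Δ^3: -12  -12
  Δ^4: 0
The third differences are constant (-12) and nonzero, while all higher differences vanish, so the minimal degree is 3.

3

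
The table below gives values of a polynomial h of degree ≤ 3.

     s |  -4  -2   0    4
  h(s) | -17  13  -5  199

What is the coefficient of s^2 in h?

Write h(s) = as^3 + bs^2 + cs + d. Substituting each data point gives a linear system:
  -64a + 16b - 4c + d = -17
  -8a + 4b - 2c + d = 13
  d = -5
  64a + 16b + 4c + d = 199
Solving the system yields a = 2, b = 6, c = -5, d = -5.
So h(s) = 2s^3 + 6s^2 - 5s - 5.
The coefficient of s^2 is 6.

6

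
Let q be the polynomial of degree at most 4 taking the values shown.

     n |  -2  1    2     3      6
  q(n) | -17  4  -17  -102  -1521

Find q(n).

Write q(n) = an^4 + bn^3 + cn^2 + dn + e. Substituting each data point gives a linear system:
  16a - 8b + 4c - 2d + e = -17
  a + b + c + d + e = 4
  16a + 8b + 4c + 2d + e = -17
  81a + 27b + 9c + 3d + e = -102
  1296a + 216b + 36c + 6d + e = -1521
Solving the system yields a = -1, b = -1, c = -1, d = 4, e = 3.
So q(n) = -n^4 - n^3 - n^2 + 4n + 3.
Check: q(3) = -102. ✓

q(n) = -n^4 - n^3 - n^2 + 4n + 3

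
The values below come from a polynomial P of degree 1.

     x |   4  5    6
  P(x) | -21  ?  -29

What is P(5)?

The 2 known points determine the degree-1 polynomial uniquely.
Write P(x) = ax + b. Substituting each data point gives a linear system:
  4a + b = -21
  6a + b = -29
Solving the system yields a = -4, b = -5.
So P(x) = -4x - 5.
Then P(5) = -25.

-25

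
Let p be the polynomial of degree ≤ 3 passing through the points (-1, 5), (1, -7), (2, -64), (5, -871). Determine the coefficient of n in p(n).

Write p(n) = an^3 + bn^2 + cn + d. Substituting each data point gives a linear system:
  -a + b - c + d = 5
  a + b + c + d = -7
  8a + 4b + 2c + d = -64
  125a + 25b + 5c + d = -871
Solving the system yields a = -6, b = -5, c = 0, d = 4.
So p(n) = -6n^3 - 5n^2 + 4.
The coefficient of n is 0.

0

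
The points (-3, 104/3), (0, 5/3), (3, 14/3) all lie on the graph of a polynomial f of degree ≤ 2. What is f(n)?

f(n) = 2n^2 - 5n + 5/3

Using the Lagrange interpolation formula with nodes -3, 0, 3:
  L_0(n) = n(n - 3) / 18
  L_1(n) = (n + 3)(n - 3) / -9
  L_2(n) = (n + 3)n / 18
Then f(n) = 104/3·L_0(n) + 5/3·L_1(n) + 14/3·L_2(n).
Expanding and collecting terms gives f(n) = 2n^2 - 5n + 5/3.
Check: f(0) = 5/3. ✓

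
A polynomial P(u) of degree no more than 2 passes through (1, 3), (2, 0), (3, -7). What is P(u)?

Using the Lagrange interpolation formula with nodes 1, 2, 3:
  L_0(u) = (u - 2)(u - 3) / 2
  L_1(u) = (u - 1)(u - 3) / -1
  L_2(u) = (u - 1)(u - 2) / 2
Then P(u) = 3·L_0(u) + 0·L_1(u) - 7·L_2(u).
Expanding and collecting terms gives P(u) = -2u^2 + 3u + 2.
Check: P(2) = 0. ✓

P(u) = -2u^2 + 3u + 2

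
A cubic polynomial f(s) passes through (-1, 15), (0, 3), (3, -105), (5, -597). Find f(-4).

483

Using the Lagrange interpolation formula with nodes -1, 0, 3, 5:
  L_0(s) = s(s - 3)(s - 5) / -24
  L_1(s) = (s + 1)(s - 3)(s - 5) / 15
  L_2(s) = (s + 1)s(s - 5) / -24
  L_3(s) = (s + 1)s(s - 3) / 60
Then f(s) = 15·L_0(s) + 3·L_1(s) - 105·L_2(s) - 597·L_3(s).
Expanding and collecting terms gives f(s) = -6s³ + 6s² + 3.
Evaluating at s = -4: f(-4) = 483.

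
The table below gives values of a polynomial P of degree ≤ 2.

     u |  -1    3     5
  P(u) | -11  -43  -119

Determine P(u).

P(u) = -5u^2 + 2u - 4

Using the Lagrange interpolation formula with nodes -1, 3, 5:
  L_0(u) = (u - 3)(u - 5) / 24
  L_1(u) = (u + 1)(u - 5) / -8
  L_2(u) = (u + 1)(u - 3) / 12
Then P(u) = -11·L_0(u) - 43·L_1(u) - 119·L_2(u).
Expanding and collecting terms gives P(u) = -5u² + 2u - 4.
Check: P(5) = -119. ✓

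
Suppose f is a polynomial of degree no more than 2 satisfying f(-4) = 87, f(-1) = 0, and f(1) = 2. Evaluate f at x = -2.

Write f(x) = ax^2 + bx + c. Substituting each data point gives a linear system:
  16a - 4b + c = 87
  a - b + c = 0
  a + b + c = 2
Solving the system yields a = 6, b = 1, c = -5.
So f(x) = 6x² + x - 5.
Then f(-2) = 17.

17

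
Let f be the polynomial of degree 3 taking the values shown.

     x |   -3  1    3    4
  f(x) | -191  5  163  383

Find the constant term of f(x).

-5

Write f(x) = ax^3 + bx^2 + cx + d. Substituting each data point gives a linear system:
  -27a + 9b - 3c + d = -191
  a + b + c + d = 5
  27a + 9b + 3c + d = 163
  64a + 16b + 4c + d = 383
Solving the system yields a = 6, b = -1, c = 5, d = -5.
So f(x) = 6x³ - x² + 5x - 5.
The constant term is -5.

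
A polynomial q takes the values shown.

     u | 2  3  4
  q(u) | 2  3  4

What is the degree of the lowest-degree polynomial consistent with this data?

1

Forward differences of the values at u = 2, 3, 4:
  q  : 2  3  4
  Δ  : 1  1
  Δ^2: 0
The first differences are constant (1) and nonzero, while all higher differences vanish, so the minimal degree is 1.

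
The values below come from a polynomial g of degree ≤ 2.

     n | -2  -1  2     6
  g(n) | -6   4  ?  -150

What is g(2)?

The 3 known points determine the degree-2 polynomial uniquely.
Write g(n) = an^2 + bn + c. Substituting each data point gives a linear system:
  4a - 2b + c = -6
  a - b + c = 4
  36a + 6b + c = -150
Solving the system yields a = -4, b = -2, c = 6.
So g(n) = -4n² - 2n + 6.
Then g(2) = -14.

-14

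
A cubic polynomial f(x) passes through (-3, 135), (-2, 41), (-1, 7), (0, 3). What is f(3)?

-129

Write f(x) = ax^3 + bx^2 + cx + d. Substituting each data point gives a linear system:
  -27a + 9b - 3c + d = 135
  -8a + 4b - 2c + d = 41
  -a + b - c + d = 7
  d = 3
Solving the system yields a = -5, b = 0, c = 1, d = 3.
So f(x) = -5x³ + x + 3.
Then f(3) = -129.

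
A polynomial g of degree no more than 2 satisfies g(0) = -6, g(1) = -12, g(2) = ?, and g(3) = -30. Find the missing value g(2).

-20

The 3 known points determine the degree-2 polynomial uniquely.
Write g(x) = ax^2 + bx + c. Substituting each data point gives a linear system:
  c = -6
  a + b + c = -12
  9a + 3b + c = -30
Solving the system yields a = -1, b = -5, c = -6.
So g(x) = -x^2 - 5x - 6.
Then g(2) = -20.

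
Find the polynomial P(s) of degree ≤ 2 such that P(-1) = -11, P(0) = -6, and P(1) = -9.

Write P(s) = as^2 + bs + c. Substituting each data point gives a linear system:
  a - b + c = -11
  c = -6
  a + b + c = -9
Solving the system yields a = -4, b = 1, c = -6.
So P(s) = -4s^2 + s - 6.
Check: P(-1) = -11. ✓

P(s) = -4s^2 + s - 6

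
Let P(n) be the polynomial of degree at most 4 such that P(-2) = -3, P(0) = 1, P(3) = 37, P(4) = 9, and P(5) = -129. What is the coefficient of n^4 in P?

-1

Write P(n) = an^4 + bn^3 + cn^2 + dn + e. Substituting each data point gives a linear system:
  16a - 8b + 4c - 2d + e = -3
  e = 1
  81a + 27b + 9c + 3d + e = 37
  256a + 64b + 16c + 4d + e = 9
  625a + 125b + 25c + 5d + e = -129
Solving the system yields a = -1, b = 3, c = 6, d = -6, e = 1.
So P(n) = -n⁴ + 3n³ + 6n² - 6n + 1.
The leading coefficient is -1.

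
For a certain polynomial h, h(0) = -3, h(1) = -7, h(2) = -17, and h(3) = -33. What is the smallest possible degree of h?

2

Forward differences of the values at n = 0, 1, 2, 3:
  h  : -3  -7  -17  -33
  Δ  : -4  -10  -16
  Δ^2: -6  -6
  Δ^3: 0
The second differences are constant (-6) and nonzero, while all higher differences vanish, so the minimal degree is 2.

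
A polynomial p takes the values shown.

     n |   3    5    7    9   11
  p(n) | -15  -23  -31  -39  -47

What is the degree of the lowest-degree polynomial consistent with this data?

1

Forward differences of the values at n = 3, 5, 7, 9, 11:
  p  : -15  -23  -31  -39  -47
  Δ  : -8  -8  -8  -8
  Δ^2: 0  0  0
  Δ^3: 0  0
  Δ^4: 0
The first differences are constant (-8) and nonzero, while all higher differences vanish, so the minimal degree is 1.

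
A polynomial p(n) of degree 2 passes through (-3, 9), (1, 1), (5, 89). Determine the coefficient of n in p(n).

4

Write p(n) = an^2 + bn + c. Substituting each data point gives a linear system:
  9a - 3b + c = 9
  a + b + c = 1
  25a + 5b + c = 89
Solving the system yields a = 3, b = 4, c = -6.
So p(n) = 3n² + 4n - 6.
The coefficient of n is 4.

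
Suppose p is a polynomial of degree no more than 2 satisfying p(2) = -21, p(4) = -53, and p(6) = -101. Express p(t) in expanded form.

Using the Lagrange interpolation formula with nodes 2, 4, 6:
  L_0(t) = (t - 4)(t - 6) / 8
  L_1(t) = (t - 2)(t - 6) / -4
  L_2(t) = (t - 2)(t - 4) / 8
Then p(t) = -21·L_0(t) - 53·L_1(t) - 101·L_2(t).
Expanding and collecting terms gives p(t) = -2t^2 - 4t - 5.
Check: p(4) = -53. ✓

p(t) = -2t^2 - 4t - 5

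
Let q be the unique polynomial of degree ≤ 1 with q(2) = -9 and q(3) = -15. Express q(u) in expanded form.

Using the Lagrange interpolation formula with nodes 2, 3:
  L_0(u) = (u - 3) / -1
  L_1(u) = (u - 2) / 1
Then q(u) = -9·L_0(u) - 15·L_1(u).
Expanding and collecting terms gives q(u) = -6u + 3.
Check: q(2) = -9. ✓

q(u) = -6u + 3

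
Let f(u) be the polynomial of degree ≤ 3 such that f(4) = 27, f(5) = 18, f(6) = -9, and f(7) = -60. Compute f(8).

Using the Lagrange interpolation formula with nodes 4, 5, 6, 7:
  L_0(u) = (u - 5)(u - 6)(u - 7) / -6
  L_1(u) = (u - 4)(u - 6)(u - 7) / 2
  L_2(u) = (u - 4)(u - 5)(u - 7) / -2
  L_3(u) = (u - 4)(u - 5)(u - 6) / 6
Then f(u) = 27·L_0(u) + 18·L_1(u) - 9·L_2(u) - 60·L_3(u).
Expanding and collecting terms gives f(u) = -u³ + 6u² - 2u + 3.
Evaluating at u = 8: f(8) = -141.

-141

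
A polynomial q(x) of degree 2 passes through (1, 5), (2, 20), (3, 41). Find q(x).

q(x) = 3x^2 + 6x - 4

Write q(x) = ax^2 + bx + c. Substituting each data point gives a linear system:
  a + b + c = 5
  4a + 2b + c = 20
  9a + 3b + c = 41
Solving the system yields a = 3, b = 6, c = -4.
So q(x) = 3x^2 + 6x - 4.
Check: q(1) = 5. ✓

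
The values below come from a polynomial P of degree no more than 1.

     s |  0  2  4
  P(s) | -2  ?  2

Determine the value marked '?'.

The 2 known points determine the degree-1 polynomial uniquely.
Write P(s) = as + b. Substituting each data point gives a linear system:
  b = -2
  4a + b = 2
Solving the system yields a = 1, b = -2.
So P(s) = s - 2.
Then P(2) = 0.

0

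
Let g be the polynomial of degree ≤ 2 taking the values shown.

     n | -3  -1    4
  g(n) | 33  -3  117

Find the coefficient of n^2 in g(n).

6

Write g(n) = an^2 + bn + c. Substituting each data point gives a linear system:
  9a - 3b + c = 33
  a - b + c = -3
  16a + 4b + c = 117
Solving the system yields a = 6, b = 6, c = -3.
So g(n) = 6n² + 6n - 3.
The leading coefficient is 6.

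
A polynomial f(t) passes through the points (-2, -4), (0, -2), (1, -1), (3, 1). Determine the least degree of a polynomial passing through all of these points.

Divided differences on the nodes -2, 0, 1, 3:
  order 0: -4  -2  -1  1
  order 1: 1  1  1
  order 2: 0  0
  order 3: 0
The order-1 divided differences are all 1 (nonzero) and every higher order vanishes, so the data lies on a polynomial of degree exactly 1.

1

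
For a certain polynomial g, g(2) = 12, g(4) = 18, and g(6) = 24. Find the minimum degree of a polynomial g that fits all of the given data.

Divided differences on the nodes 2, 4, 6:
  order 0: 12  18  24
  order 1: 3  3
  order 2: 0
The order-1 divided differences are all 3 (nonzero) and every higher order vanishes, so the data lies on a polynomial of degree exactly 1.

1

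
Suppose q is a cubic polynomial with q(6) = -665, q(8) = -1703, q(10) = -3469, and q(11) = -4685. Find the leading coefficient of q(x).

Write q(x) = ax^3 + bx^2 + cx + d. Substituting each data point gives a linear system:
  216a + 36b + 6c + d = -665
  512a + 64b + 8c + d = -1703
  1000a + 100b + 10c + d = -3469
  1331a + 121b + 11c + d = -4685
Solving the system yields a = -4, b = 5, c = 3, d = 1.
So q(x) = -4x³ + 5x² + 3x + 1.
The leading coefficient is -4.

-4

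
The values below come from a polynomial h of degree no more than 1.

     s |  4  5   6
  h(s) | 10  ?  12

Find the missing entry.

On equispaced nodes a degree-1 polynomial has vanishing second forward difference, so
  h(4) - 2·h(5) + h(6) = 0.
Substituting the known values and solving for h(5):
  -2·h(5) = -22
  h(5) = 11.

11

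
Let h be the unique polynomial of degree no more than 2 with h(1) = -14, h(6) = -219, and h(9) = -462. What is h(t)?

Using the Lagrange interpolation formula with nodes 1, 6, 9:
  L_0(t) = (t - 6)(t - 9) / 40
  L_1(t) = (t - 1)(t - 9) / -15
  L_2(t) = (t - 1)(t - 6) / 24
Then h(t) = -14·L_0(t) - 219·L_1(t) - 462·L_2(t).
Expanding and collecting terms gives h(t) = -5t² - 6t - 3.
Check: h(1) = -14. ✓

h(t) = -5t^2 - 6t - 3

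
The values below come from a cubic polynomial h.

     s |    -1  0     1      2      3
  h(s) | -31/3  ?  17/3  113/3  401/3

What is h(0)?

On equispaced nodes a degree-3 polynomial has vanishing fourth forward difference, so
  h(-1) - 4·h(0) + 6·h(1) - 4·h(2) + h(3) = 0.
Substituting the known values and solving for h(0):
  -4·h(0) = -20/3
  h(0) = 5/3.

5/3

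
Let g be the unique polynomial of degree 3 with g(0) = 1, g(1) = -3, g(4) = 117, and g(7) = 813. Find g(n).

Write g(n) = an^3 + bn^2 + cn + d. Substituting each data point gives a linear system:
  d = 1
  a + b + c + d = -3
  64a + 16b + 4c + d = 117
  343a + 49b + 7c + d = 813
Solving the system yields a = 3, b = -4, c = -3, d = 1.
So g(n) = 3n³ - 4n² - 3n + 1.
Check: g(0) = 1. ✓

g(n) = 3n^3 - 4n^2 - 3n + 1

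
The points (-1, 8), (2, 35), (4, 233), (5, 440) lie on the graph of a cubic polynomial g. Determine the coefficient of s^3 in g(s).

3

Write g(s) = as^3 + bs^2 + cs + d. Substituting each data point gives a linear system:
  -a + b - c + d = 8
  8a + 4b + 2c + d = 35
  64a + 16b + 4c + d = 233
  125a + 25b + 5c + d = 440
Solving the system yields a = 3, b = 3, c = -3, d = 5.
So g(s) = 3s^3 + 3s^2 - 3s + 5.
The leading coefficient is 3.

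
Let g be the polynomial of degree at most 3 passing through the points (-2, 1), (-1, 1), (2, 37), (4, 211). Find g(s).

Write g(s) = as^3 + bs^2 + cs + d. Substituting each data point gives a linear system:
  -8a + 4b - 2c + d = 1
  -a + b - c + d = 1
  8a + 4b + 2c + d = 37
  64a + 16b + 4c + d = 211
Solving the system yields a = 2, b = 5, c = 1, d = -1.
So g(s) = 2s^3 + 5s^2 + s - 1.
Check: g(-1) = 1. ✓

g(s) = 2s^3 + 5s^2 + s - 1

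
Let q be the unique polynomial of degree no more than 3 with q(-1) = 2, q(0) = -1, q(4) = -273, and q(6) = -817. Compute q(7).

Write q(u) = au^3 + bu^2 + cu + d. Substituting each data point gives a linear system:
  -a + b - c + d = 2
  d = -1
  64a + 16b + 4c + d = -273
  216a + 36b + 6c + d = -817
Solving the system yields a = -3, b = -4, c = -4, d = -1.
So q(u) = -3u^3 - 4u^2 - 4u - 1.
Then q(7) = -1254.

-1254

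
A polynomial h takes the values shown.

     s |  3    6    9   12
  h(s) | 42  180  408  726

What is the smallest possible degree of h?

Forward differences of the values at s = 3, 6, 9, 12:
  h  : 42  180  408  726
  Δ  : 138  228  318
  Δ^2: 90  90
  Δ^3: 0
The second differences are constant (90) and nonzero, while all higher differences vanish, so the minimal degree is 2.

2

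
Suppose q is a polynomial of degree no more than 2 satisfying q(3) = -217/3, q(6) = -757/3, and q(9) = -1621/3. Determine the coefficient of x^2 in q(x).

-6

Write q(x) = ax^2 + bx + c. Substituting each data point gives a linear system:
  9a + 3b + c = -217/3
  36a + 6b + c = -757/3
  81a + 9b + c = -1621/3
Solving the system yields a = -6, b = -6, c = -1/3.
So q(x) = -6x^2 - 6x - 1/3.
The leading coefficient is -6.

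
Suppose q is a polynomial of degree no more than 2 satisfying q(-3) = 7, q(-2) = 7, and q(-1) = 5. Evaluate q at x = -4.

5

Using the Lagrange interpolation formula with nodes -3, -2, -1:
  L_0(x) = (x + 2)(x + 1) / 2
  L_1(x) = (x + 3)(x + 1) / -1
  L_2(x) = (x + 3)(x + 2) / 2
Then q(x) = 7·L_0(x) + 7·L_1(x) + 5·L_2(x).
Expanding and collecting terms gives q(x) = -x^2 - 5x + 1.
Evaluating at x = -4: q(-4) = 5.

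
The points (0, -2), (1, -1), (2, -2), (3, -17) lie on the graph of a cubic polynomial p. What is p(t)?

Write p(t) = at^3 + bt^2 + ct + d. Substituting each data point gives a linear system:
  d = -2
  a + b + c + d = -1
  8a + 4b + 2c + d = -2
  27a + 9b + 3c + d = -17
Solving the system yields a = -2, b = 5, c = -2, d = -2.
So p(t) = -2t^3 + 5t^2 - 2t - 2.
Check: p(1) = -1. ✓

p(t) = -2t^3 + 5t^2 - 2t - 2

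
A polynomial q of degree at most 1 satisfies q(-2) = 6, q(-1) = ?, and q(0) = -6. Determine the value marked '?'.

0

The 2 known points determine the degree-1 polynomial uniquely.
Write q(x) = ax + b. Substituting each data point gives a linear system:
  -2a + b = 6
  b = -6
Solving the system yields a = -6, b = -6.
So q(x) = -6x - 6.
Then q(-1) = 0.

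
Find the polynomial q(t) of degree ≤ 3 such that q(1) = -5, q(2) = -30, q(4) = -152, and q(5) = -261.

Write q(t) = at^3 + bt^2 + ct + d. Substituting each data point gives a linear system:
  a + b + c + d = -5
  8a + 4b + 2c + d = -30
  64a + 16b + 4c + d = -152
  125a + 25b + 5c + d = -261
Solving the system yields a = -1, b = -5, c = -3, d = 4.
So q(t) = -t³ - 5t² - 3t + 4.
Check: q(4) = -152. ✓

q(t) = -t^3 - 5t^2 - 3t + 4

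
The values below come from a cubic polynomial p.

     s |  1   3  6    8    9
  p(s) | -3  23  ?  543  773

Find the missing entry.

The 4 known points determine the degree-3 polynomial uniquely.
Write p(s) = as^3 + bs^2 + cs + d. Substituting each data point gives a linear system:
  a + b + c + d = -3
  27a + 9b + 3c + d = 23
  512a + 64b + 8c + d = 543
  729a + 81b + 9c + d = 773
Solving the system yields a = 1, b = 1, c = -4, d = -1.
So p(s) = s³ + s² - 4s - 1.
Then p(6) = 227.

227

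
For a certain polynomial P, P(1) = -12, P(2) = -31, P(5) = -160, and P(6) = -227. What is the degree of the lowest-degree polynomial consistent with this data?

2

Divided differences on the nodes 1, 2, 5, 6:
  order 0: -12  -31  -160  -227
  order 1: -19  -43  -67
  order 2: -6  -6
  order 3: 0
The order-2 divided differences are all -6 (nonzero) and every higher order vanishes, so the data lies on a polynomial of degree exactly 2.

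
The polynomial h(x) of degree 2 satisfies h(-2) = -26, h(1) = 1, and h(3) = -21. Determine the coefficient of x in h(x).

Write h(x) = ax^2 + bx + c. Substituting each data point gives a linear system:
  4a - 2b + c = -26
  a + b + c = 1
  9a + 3b + c = -21
Solving the system yields a = -4, b = 5, c = 0.
So h(x) = -4x^2 + 5x.
The coefficient of x is 5.

5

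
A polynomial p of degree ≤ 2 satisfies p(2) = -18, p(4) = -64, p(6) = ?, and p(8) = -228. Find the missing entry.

On equispaced nodes a degree-2 polynomial has vanishing third forward difference, so
  - p(2) + 3·p(4) - 3·p(6) + p(8) = 0.
Substituting the known values and solving for p(6):
  -3·p(6) = 402
  p(6) = -134.

-134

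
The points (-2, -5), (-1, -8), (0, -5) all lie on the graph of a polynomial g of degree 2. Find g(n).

g(n) = 3n^2 + 6n - 5

Write g(n) = an^2 + bn + c. Substituting each data point gives a linear system:
  4a - 2b + c = -5
  a - b + c = -8
  c = -5
Solving the system yields a = 3, b = 6, c = -5.
So g(n) = 3n^2 + 6n - 5.
Check: g(0) = -5. ✓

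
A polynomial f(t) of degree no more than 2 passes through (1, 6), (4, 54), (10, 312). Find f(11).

Using the Lagrange interpolation formula with nodes 1, 4, 10:
  L_0(t) = (t - 4)(t - 10) / 27
  L_1(t) = (t - 1)(t - 10) / -18
  L_2(t) = (t - 1)(t - 4) / 54
Then f(t) = 6·L_0(t) + 54·L_1(t) + 312·L_2(t).
Expanding and collecting terms gives f(t) = 3t^2 + t + 2.
Evaluating at t = 11: f(11) = 376.

376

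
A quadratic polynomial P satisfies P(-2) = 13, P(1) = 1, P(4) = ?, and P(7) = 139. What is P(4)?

On equispaced nodes a degree-2 polynomial has vanishing third forward difference, so
  - P(-2) + 3·P(1) - 3·P(4) + P(7) = 0.
Substituting the known values and solving for P(4):
  -3·P(4) = -129
  P(4) = 43.

43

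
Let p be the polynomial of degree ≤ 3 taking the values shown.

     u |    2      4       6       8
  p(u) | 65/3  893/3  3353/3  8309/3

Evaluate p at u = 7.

5465/3

Write p(u) = au^3 + bu^2 + cu + d. Substituting each data point gives a linear system:
  8a + 4b + 2c + d = 65/3
  64a + 16b + 4c + d = 893/3
  216a + 36b + 6c + d = 3353/3
  512a + 64b + 8c + d = 8309/3
Solving the system yields a = 6, b = -4, c = -6, d = 5/3.
So p(u) = 6u³ - 4u² - 6u + 5/3.
Then p(7) = 5465/3.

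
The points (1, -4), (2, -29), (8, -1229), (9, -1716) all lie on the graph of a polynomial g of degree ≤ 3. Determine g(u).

Using the Lagrange interpolation formula with nodes 1, 2, 8, 9:
  L_0(u) = (u - 2)(u - 8)(u - 9) / -56
  L_1(u) = (u - 1)(u - 8)(u - 9) / 42
  L_2(u) = (u - 1)(u - 2)(u - 9) / -42
  L_3(u) = (u - 1)(u - 2)(u - 8) / 56
Then g(u) = -4·L_0(u) - 29·L_1(u) - 1229·L_2(u) - 1716·L_3(u).
Expanding and collecting terms gives g(u) = -2u^3 - 3u^2 - 2u + 3.
Check: g(2) = -29. ✓

g(u) = -2u^3 - 3u^2 - 2u + 3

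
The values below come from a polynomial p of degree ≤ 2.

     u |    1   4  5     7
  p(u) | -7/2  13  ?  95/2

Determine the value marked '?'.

45/2

The 3 known points determine the degree-2 polynomial uniquely.
Write p(u) = au^2 + bu + c. Substituting each data point gives a linear system:
  a + b + c = -7/2
  16a + 4b + c = 13
  49a + 7b + c = 95/2
Solving the system yields a = 1, b = 1/2, c = -5.
So p(u) = u² + (1/2)u - 5.
Then p(5) = 45/2.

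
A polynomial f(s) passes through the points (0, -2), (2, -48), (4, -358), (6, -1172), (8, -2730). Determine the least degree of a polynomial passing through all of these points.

3

Forward differences of the values at s = 0, 2, 4, 6, 8:
  f  : -2  -48  -358  -1172  -2730
  Δ  : -46  -310  -814  -1558
  Δ^2: -264  -504  -744
  Δ^3: -240  -240
  Δ^4: 0
The third differences are constant (-240) and nonzero, while all higher differences vanish, so the minimal degree is 3.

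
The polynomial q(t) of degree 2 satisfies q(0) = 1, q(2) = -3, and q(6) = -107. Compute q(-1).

Using the Lagrange interpolation formula with nodes 0, 2, 6:
  L_0(t) = (t - 2)(t - 6) / 12
  L_1(t) = t(t - 6) / -8
  L_2(t) = t(t - 2) / 24
Then q(t) = 1·L_0(t) - 3·L_1(t) - 107·L_2(t).
Expanding and collecting terms gives q(t) = -4t² + 6t + 1.
Evaluating at t = -1: q(-1) = -9.

-9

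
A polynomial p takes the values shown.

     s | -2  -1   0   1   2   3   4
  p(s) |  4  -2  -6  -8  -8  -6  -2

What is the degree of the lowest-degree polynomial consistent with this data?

2

Forward differences of the values at s = -2, -1, 0, 1, 2, 3, 4:
  p  : 4  -2  -6  -8  -8  -6  -2
  Δ  : -6  -4  -2  0  2  4
  Δ^2: 2  2  2  2  2
  Δ^3: 0  0  0  0
  Δ^4: 0  0  0
  Δ^5: 0  0
  Δ^6: 0
The second differences are constant (2) and nonzero, while all higher differences vanish, so the minimal degree is 2.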